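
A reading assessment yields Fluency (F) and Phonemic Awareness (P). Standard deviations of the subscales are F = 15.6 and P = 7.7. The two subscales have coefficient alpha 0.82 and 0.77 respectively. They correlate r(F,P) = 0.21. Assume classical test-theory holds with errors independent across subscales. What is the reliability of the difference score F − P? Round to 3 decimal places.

0.772

Var(F−P) = 15.6² + 7.7² − 2·15.6·7.7·0.21 = 302.65 − 50.4504 = 252.2.
Under uncorrelated errors the observed covariances equal the true-score covariances, so only the own-variance terms attenuate.
True-score variance = [15.6²·0.82 + 7.7²·0.77] − 50.4504 = 245.208 − 50.4504 = 194.758.
Reliability = 194.758 / 252.2 = 0.772.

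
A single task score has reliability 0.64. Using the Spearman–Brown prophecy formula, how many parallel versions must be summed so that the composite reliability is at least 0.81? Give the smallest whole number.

k ≥ ρ*(1−ρ₁)/(ρ₁(1−ρ*)) = 0.81·0.36 / (0.64·0.19) = 2.398.
Smallest integer k = 3.

3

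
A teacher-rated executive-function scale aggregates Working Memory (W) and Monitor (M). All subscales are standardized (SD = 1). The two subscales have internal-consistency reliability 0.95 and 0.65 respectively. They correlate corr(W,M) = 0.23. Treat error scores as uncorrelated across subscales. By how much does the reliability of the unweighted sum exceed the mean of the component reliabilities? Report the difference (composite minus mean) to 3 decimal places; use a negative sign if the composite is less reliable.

Var(sum) = 2 + 0.46 = 2.46; true-score variance = 1.6 + 0.46 = 2.06; composite reliability = 0.8374.
Mean component reliability = 0.8000.
Difference = 0.8374 − 0.8000 = 0.037.

0.037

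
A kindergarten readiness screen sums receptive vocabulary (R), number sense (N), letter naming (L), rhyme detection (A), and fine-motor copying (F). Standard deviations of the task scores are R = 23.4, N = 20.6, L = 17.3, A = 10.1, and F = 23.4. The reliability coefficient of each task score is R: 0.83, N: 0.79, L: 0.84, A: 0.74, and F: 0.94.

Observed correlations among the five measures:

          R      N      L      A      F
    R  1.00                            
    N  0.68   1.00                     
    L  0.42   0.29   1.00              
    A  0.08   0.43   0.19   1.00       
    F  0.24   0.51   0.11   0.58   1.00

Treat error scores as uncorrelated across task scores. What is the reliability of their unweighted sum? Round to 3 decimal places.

0.936

Var(R+N+L+A+F) = 23.4² + 20.6² + 17.3² + 10.1² + 23.4² + 2·[23.4·20.6·0.68 + 23.4·17.3·0.42 + 23.4·10.1·0.08 + 23.4·23.4·0.24 + 20.6·17.3·0.29 + 20.6·10.1·0.43 + 20.6·23.4·0.51 + 17.3·10.1·0.19 + 17.3·23.4·0.11 + 10.1·23.4·0.58] = 1920.78 + 2603.19 = 4523.97.
Because errors are independent across components, Cov(Tᵢ,Tⱼ) = Cov(Xᵢ,Xⱼ); the off-diagonal part of the true-score variance is the same as above.
True-score variance = [23.4²·0.83 + 20.6²·0.79 + 17.3²·0.84 + 10.1²·0.74 + 23.4²·0.94] + 2603.19 = 1631.32 + 2603.19 = 4234.51.
Reliability = 4234.51 / 4523.97 = 0.936.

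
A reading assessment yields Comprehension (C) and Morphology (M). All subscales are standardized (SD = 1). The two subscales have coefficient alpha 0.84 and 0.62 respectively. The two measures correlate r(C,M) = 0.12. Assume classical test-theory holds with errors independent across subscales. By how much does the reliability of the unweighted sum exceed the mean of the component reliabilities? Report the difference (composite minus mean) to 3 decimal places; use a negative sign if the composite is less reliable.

0.029

Var(sum) = 2 + 0.24 = 2.24; true-score variance = 1.46 + 0.24 = 1.7; composite reliability = 0.7589.
Mean component reliability = 0.7300.
Difference = 0.7589 − 0.7300 = 0.029.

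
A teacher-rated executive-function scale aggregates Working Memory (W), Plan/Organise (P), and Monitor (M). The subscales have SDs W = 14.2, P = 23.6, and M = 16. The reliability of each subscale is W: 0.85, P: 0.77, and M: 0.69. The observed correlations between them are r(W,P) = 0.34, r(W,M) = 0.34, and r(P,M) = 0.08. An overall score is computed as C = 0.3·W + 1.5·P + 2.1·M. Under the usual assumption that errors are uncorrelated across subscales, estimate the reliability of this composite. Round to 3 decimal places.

0.770

Var(C) = 0.3²·14.2² + 1.5²·23.6² + 2.1²·16² + 2·[0.45·14.2·23.6·0.34 + 0.63·14.2·16·0.34 + 3.15·23.6·16·0.08] = 2400.27 + 390.19 = 2790.46.
Under uncorrelated errors the observed covariances equal the true-score covariances, so only the own-variance terms attenuate.
True-score variance = [0.3²·14.2²·0.85 + 1.5²·23.6²·0.77 + 2.1²·16²·0.69] + 390.19 = 1759.34 + 390.19 = 2149.53.
Reliability = 2149.53 / 2790.46 = 0.770.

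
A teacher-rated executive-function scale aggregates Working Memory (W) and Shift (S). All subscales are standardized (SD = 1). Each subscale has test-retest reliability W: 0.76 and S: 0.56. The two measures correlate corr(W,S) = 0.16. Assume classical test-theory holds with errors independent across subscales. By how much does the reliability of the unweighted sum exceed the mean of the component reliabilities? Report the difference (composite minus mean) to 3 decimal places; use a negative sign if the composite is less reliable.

0.047

Var(sum) = 2 + 0.32 = 2.32; true-score variance = 1.32 + 0.32 = 1.64; composite reliability = 0.7069.
Mean component reliability = 0.6600.
Difference = 0.7069 − 0.6600 = 0.047.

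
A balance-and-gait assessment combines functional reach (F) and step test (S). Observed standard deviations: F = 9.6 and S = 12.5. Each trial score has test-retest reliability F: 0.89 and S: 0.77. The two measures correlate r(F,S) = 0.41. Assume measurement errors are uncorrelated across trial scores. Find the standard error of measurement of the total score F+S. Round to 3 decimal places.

6.788

Var(total) = 248.41 + 98.4 = 346.81.
True-score variance = 202.335 + 98.4 = 300.735, so reliability = 0.8671.
Error variance = 346.81 − 300.735 = 46.0751; SEM = √46.0751 = 6.788.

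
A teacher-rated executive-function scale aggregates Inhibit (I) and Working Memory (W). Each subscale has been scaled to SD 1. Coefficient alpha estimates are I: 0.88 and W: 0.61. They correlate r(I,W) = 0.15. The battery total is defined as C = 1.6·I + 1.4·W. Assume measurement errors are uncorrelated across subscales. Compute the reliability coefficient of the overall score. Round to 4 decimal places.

Var(C) = 1.6² + 1.4² + 2·[2.24·0.15] = 4.52 + 0.672 = 5.192.
Under uncorrelated errors the observed covariances equal the true-score covariances, so only the own-variance terms attenuate.
True-score variance = [1.6²·0.88 + 1.4²·0.61] + 0.672 = 3.4484 + 0.672 = 4.1204.
Reliability = 4.1204 / 5.192 = 0.7936.

0.7936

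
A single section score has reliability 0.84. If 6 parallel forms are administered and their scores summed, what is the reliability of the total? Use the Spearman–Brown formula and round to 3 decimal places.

ρ_k = kρ / (1 + (k−1)ρ) = 6·0.84 / (1 + 5·0.84) = 5.040 / 5.200 = 0.969.

0.969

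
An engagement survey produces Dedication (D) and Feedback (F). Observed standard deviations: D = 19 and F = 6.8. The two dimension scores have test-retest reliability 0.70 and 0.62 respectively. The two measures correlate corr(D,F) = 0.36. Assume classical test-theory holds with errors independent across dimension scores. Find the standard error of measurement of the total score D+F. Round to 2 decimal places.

11.22

Var(total) = 407.24 + 93.024 = 500.264.
True-score variance = 281.369 + 93.024 = 374.393, so reliability = 0.7484.
Error variance = 500.264 − 374.393 = 125.871; SEM = √125.871 = 11.22.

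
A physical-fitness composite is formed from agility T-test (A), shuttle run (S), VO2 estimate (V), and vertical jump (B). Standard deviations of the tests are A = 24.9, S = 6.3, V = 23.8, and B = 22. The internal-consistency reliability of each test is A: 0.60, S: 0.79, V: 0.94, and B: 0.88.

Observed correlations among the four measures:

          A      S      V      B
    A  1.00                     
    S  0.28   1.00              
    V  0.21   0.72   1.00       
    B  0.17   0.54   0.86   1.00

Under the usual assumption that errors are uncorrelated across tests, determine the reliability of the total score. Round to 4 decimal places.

0.9004

Var(A+S+V+B) = 24.9² + 6.3² + 23.8² + 22² + 2·[24.9·6.3·0.28 + 24.9·23.8·0.21 + 24.9·22·0.17 + 6.3·23.8·0.72 + 6.3·22·0.54 + 23.8·22·0.86] = 1710.14 + 1789.19 = 3499.33.
Under uncorrelated errors the observed covariances equal the true-score covariances, so only the own-variance terms attenuate.
True-score variance = [24.9²·0.60 + 6.3²·0.79 + 23.8²·0.94 + 22²·0.88] + 1789.19 = 1361.73 + 1789.19 = 3150.93.
Reliability = 3150.93 / 3499.33 = 0.9004.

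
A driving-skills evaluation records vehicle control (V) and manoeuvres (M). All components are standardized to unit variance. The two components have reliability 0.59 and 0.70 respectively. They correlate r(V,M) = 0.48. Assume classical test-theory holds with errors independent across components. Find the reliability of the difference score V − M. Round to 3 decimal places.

0.317

Var(V−M) = 1 + 1 − 2·0.48 = 2 − 0.96 = 1.04.
Because errors are independent across components, Cov(Tᵢ,Tⱼ) = Cov(Xᵢ,Xⱼ); the off-diagonal part of the true-score variance is the same as above.
True-score variance = [0.59 + 0.70] − 0.96 = 1.29 − 0.96 = 0.33.
Reliability = 0.33 / 1.04 = 0.317.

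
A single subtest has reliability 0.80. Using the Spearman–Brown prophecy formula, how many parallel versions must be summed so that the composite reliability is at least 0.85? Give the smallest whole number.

2

k ≥ ρ*(1−ρ₁)/(ρ₁(1−ρ*)) = 0.85·0.20 / (0.80·0.15) = 1.417.
Smallest integer k = 2.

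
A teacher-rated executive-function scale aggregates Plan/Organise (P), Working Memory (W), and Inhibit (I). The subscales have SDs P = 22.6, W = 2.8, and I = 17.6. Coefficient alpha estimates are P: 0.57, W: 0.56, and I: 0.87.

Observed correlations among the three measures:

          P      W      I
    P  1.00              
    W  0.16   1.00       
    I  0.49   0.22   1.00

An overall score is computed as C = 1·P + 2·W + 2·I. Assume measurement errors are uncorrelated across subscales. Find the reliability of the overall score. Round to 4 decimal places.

Var(C) = 22.6² + 2²·2.8² + 2²·17.6² + 2·[2·22.6·2.8·0.16 + 2·22.6·17.6·0.49 + 4·2.8·17.6·0.22] = 1781.16 + 906.842 = 2688.
Under uncorrelated errors the observed covariances equal the true-score covariances, so only the own-variance terms attenuate.
True-score variance = [22.6²·0.57 + 2²·2.8²·0.56 + 2²·17.6²·0.87] + 906.842 = 1386.66 + 906.842 = 2293.5.
Reliability = 2293.5 / 2688 = 0.8532.

0.8532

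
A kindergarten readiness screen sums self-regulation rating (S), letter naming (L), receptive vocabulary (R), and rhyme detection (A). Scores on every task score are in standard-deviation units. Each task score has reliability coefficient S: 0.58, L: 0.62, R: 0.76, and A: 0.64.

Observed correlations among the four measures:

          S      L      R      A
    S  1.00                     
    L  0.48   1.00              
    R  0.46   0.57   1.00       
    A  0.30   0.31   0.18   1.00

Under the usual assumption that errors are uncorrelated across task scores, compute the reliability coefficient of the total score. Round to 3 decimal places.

0.837

Var(S+L+R+A) = 4 + 2·[0.48 + 0.46 + 0.30 + 0.57 + 0.31 + 0.18] = 4 + 4.6 = 8.6.
With uncorrelated errors the cross-covariances are all true-score covariance, so they carry over unchanged; only the diagonal terms shrink to ρᵢσᵢ².
True-score variance = [0.58 + 0.62 + 0.76 + 0.64] + 4.6 = 2.6 + 4.6 = 7.2.
Reliability = 7.2 / 8.6 = 0.837.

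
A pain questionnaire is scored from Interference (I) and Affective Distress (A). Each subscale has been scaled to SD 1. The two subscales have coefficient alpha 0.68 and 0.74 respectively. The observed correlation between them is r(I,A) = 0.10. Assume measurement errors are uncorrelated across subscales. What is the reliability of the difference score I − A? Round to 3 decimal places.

0.678

Var(I−A) = 1 + 1 − 2·0.10 = 2 − 0.2 = 1.8.
Under uncorrelated errors the observed covariances equal the true-score covariances, so only the own-variance terms attenuate.
True-score variance = [0.68 + 0.74] − 0.2 = 1.42 − 0.2 = 1.22.
Reliability = 1.22 / 1.8 = 0.678.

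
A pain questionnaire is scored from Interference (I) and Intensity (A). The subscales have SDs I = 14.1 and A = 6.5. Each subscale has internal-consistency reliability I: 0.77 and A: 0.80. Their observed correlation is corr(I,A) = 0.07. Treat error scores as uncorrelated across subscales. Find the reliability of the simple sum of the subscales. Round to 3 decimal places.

Var(I+A) = 14.1² + 6.5² + 2·[14.1·6.5·0.07] = 241.06 + 12.831 = 253.891.
Because errors are independent across components, Cov(Tᵢ,Tⱼ) = Cov(Xᵢ,Xⱼ); the off-diagonal part of the true-score variance is the same as above.
True-score variance = [14.1²·0.77 + 6.5²·0.80] + 12.831 = 186.884 + 12.831 = 199.715.
Reliability = 199.715 / 253.891 = 0.787.

0.787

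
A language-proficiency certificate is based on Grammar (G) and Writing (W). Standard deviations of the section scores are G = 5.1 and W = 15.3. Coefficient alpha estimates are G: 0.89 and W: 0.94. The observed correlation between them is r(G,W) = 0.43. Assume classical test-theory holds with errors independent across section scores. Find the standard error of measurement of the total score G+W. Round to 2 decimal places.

Var(total) = 260.1 + 67.1058 = 327.206.
True-score variance = 243.194 + 67.1058 = 310.299, so reliability = 0.9483.
Error variance = 327.206 − 310.299 = 16.9065; SEM = √16.9065 = 4.11.

4.11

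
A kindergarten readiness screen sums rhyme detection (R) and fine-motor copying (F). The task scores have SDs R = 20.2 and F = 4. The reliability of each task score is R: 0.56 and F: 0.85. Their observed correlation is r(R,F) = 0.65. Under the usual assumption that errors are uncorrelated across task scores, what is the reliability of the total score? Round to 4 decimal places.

0.6561

Var(R+F) = 20.2² + 4² + 2·[20.2·4·0.65] = 424.04 + 105.04 = 529.08.
With uncorrelated errors the cross-covariances are all true-score covariance, so they carry over unchanged; only the diagonal terms shrink to ρᵢσᵢ².
True-score variance = [20.2²·0.56 + 4²·0.85] + 105.04 = 242.102 + 105.04 = 347.142.
Reliability = 347.142 / 529.08 = 0.6561.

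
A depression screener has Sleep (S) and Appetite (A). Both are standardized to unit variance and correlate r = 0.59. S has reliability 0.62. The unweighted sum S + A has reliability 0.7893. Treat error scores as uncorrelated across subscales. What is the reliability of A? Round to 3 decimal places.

Var(S+A) = 2 + 2·0.59 = 3.180.
True-score variance = ρ_S + ρ_A + 2·0.59, so 0.7893 = (0.62 + ρ_A + 1.18) / 3.180.
ρ_A = 0.7893·3.180 − 0.62 − 1.18 = 0.710.

0.710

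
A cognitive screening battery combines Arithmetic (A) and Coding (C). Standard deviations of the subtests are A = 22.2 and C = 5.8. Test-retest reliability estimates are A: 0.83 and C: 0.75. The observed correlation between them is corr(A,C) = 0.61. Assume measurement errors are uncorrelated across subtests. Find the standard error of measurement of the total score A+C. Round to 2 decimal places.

9.60

Var(total) = 526.48 + 157.087 = 683.567.
True-score variance = 434.287 + 157.087 = 591.374, so reliability = 0.8651.
Error variance = 683.567 − 591.374 = 92.1928; SEM = √92.1928 = 9.60.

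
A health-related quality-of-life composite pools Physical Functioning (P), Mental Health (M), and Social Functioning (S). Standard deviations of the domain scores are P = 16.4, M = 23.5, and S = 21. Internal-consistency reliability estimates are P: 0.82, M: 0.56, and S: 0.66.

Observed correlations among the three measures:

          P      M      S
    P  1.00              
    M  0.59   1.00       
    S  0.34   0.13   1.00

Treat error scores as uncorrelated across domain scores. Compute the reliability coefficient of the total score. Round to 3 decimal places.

0.788

Var(P+M+S) = 16.4² + 23.5² + 21² + 2·[16.4·23.5·0.59 + 16.4·21·0.34 + 23.5·21·0.13] = 1262.21 + 817.274 = 2079.48.
Under uncorrelated errors the observed covariances equal the true-score covariances, so only the own-variance terms attenuate.
True-score variance = [16.4²·0.82 + 23.5²·0.56 + 21²·0.66] + 817.274 = 820.867 + 817.274 = 1638.14.
Reliability = 1638.14 / 2079.48 = 0.788.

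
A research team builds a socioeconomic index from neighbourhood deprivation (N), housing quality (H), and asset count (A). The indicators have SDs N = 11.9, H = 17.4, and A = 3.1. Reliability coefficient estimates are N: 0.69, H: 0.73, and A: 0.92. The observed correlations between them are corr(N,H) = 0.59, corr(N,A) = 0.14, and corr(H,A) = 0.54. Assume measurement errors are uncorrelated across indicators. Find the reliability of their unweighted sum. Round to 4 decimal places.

0.8352

Var(N+H+A) = 11.9² + 17.4² + 3.1² + 2·[11.9·17.4·0.59 + 11.9·3.1·0.14 + 17.4·3.1·0.54] = 453.98 + 312.915 = 766.895.
Because errors are independent across components, Cov(Tᵢ,Tⱼ) = Cov(Xᵢ,Xⱼ); the off-diagonal part of the true-score variance is the same as above.
True-score variance = [11.9²·0.69 + 17.4²·0.73 + 3.1²·0.92] + 312.915 = 327.567 + 312.915 = 640.482.
Reliability = 640.482 / 766.895 = 0.8352.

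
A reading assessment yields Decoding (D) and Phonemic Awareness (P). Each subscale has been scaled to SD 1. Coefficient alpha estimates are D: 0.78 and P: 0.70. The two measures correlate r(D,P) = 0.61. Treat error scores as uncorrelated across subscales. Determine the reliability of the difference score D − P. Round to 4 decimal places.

Var(D−P) = 1 + 1 − 2·0.61 = 2 − 1.22 = 0.78.
Because errors are independent across components, Cov(Tᵢ,Tⱼ) = Cov(Xᵢ,Xⱼ); the off-diagonal part of the true-score variance is the same as above.
True-score variance = [0.78 + 0.70] − 1.22 = 1.48 − 1.22 = 0.26.
Reliability = 0.26 / 0.78 = 0.3333.

0.3333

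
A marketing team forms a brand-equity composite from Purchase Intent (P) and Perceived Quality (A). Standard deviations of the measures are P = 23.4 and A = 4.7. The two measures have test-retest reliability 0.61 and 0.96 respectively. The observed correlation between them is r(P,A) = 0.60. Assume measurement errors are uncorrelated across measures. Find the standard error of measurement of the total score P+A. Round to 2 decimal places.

Var(total) = 569.65 + 131.976 = 701.626.
True-score variance = 355.218 + 131.976 = 487.194, so reliability = 0.6944.
Error variance = 701.626 − 487.194 = 214.432; SEM = √214.432 = 14.64.

14.64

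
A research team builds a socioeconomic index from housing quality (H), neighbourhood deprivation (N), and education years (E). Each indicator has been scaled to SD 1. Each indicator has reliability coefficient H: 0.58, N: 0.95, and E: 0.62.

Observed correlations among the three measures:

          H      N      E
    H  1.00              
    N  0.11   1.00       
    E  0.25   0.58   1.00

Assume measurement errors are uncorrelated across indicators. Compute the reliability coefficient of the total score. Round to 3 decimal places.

0.826

Var(H+N+E) = 3 + 2·[0.11 + 0.25 + 0.58] = 3 + 1.88 = 4.88.
Under uncorrelated errors the observed covariances equal the true-score covariances, so only the own-variance terms attenuate.
True-score variance = [0.58 + 0.95 + 0.62] + 1.88 = 2.15 + 1.88 = 4.03.
Reliability = 4.03 / 4.88 = 0.826.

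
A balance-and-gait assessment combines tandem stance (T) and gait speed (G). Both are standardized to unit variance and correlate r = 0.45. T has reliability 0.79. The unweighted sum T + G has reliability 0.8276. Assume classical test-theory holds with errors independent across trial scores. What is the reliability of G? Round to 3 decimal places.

Var(T+G) = 2 + 2·0.45 = 2.900.
True-score variance = ρ_T + ρ_G + 2·0.45, so 0.8276 = (0.79 + ρ_G + 0.90) / 2.900.
ρ_G = 0.8276·2.900 − 0.79 − 0.90 = 0.710.

0.710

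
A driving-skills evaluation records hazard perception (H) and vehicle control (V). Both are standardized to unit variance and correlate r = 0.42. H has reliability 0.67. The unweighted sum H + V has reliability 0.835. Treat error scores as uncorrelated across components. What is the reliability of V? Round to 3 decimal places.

0.861

Var(H+V) = 2 + 2·0.42 = 2.840.
True-score variance = ρ_H + ρ_V + 2·0.42, so 0.835 = (0.67 + ρ_V + 0.84) / 2.840.
ρ_V = 0.835·2.840 − 0.67 − 0.84 = 0.861.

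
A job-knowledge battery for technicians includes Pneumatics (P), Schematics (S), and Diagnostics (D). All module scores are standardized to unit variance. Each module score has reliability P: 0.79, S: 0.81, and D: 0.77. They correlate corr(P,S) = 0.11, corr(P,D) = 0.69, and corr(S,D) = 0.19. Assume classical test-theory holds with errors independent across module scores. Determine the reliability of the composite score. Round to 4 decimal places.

0.8735

Var(P+S+D) = 3 + 2·[0.11 + 0.69 + 0.19] = 3 + 1.98 = 4.98.
Because errors are independent across components, Cov(Tᵢ,Tⱼ) = Cov(Xᵢ,Xⱼ); the off-diagonal part of the true-score variance is the same as above.
True-score variance = [0.79 + 0.81 + 0.77] + 1.98 = 2.37 + 1.98 = 4.35.
Reliability = 4.35 / 4.98 = 0.8735.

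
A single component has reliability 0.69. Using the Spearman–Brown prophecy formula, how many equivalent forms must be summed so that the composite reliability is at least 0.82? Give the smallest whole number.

k ≥ ρ*(1−ρ₁)/(ρ₁(1−ρ*)) = 0.82·0.31 / (0.69·0.18) = 2.047.
Smallest integer k = 3.

3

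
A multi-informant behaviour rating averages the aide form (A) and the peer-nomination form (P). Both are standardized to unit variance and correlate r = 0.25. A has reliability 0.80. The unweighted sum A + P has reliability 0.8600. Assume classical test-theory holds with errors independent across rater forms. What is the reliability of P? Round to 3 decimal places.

Var(A+P) = 2 + 2·0.25 = 2.500.
True-score variance = ρ_A + ρ_P + 2·0.25, so 0.8600 = (0.80 + ρ_P + 0.50) / 2.500.
ρ_P = 0.8600·2.500 − 0.80 − 0.50 = 0.850.

0.850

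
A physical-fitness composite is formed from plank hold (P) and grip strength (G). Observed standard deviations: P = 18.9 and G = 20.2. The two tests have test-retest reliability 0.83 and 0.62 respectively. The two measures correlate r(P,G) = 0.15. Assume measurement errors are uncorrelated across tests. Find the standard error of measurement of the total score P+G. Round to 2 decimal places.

Var(total) = 765.25 + 114.534 = 879.784.
True-score variance = 549.469 + 114.534 = 664.003, so reliability = 0.7547.
Error variance = 879.784 − 664.003 = 215.781; SEM = √215.781 = 14.69.

14.69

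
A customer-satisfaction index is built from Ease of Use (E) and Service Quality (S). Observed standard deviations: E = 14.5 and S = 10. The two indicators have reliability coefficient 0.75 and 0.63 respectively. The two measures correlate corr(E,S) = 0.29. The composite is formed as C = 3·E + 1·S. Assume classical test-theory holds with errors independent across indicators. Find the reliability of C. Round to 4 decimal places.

Var(C) = 3²·14.5² + 10² + 2·[3·14.5·10·0.29] = 1992.25 + 252.3 = 2244.55.
Under uncorrelated errors the observed covariances equal the true-score covariances, so only the own-variance terms attenuate.
True-score variance = [3²·14.5²·0.75 + 10²·0.63] + 252.3 = 1482.19 + 252.3 = 1734.49.
Reliability = 1734.49 / 2244.55 = 0.7728.

0.7728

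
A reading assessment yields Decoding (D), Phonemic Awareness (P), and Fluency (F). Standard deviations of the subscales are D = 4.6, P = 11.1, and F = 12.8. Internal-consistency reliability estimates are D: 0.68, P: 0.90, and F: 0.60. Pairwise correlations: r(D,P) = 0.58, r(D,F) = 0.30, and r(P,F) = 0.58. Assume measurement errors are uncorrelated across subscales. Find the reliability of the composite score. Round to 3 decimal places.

Var(D+P+F) = 4.6² + 11.1² + 12.8² + 2·[4.6·11.1·0.58 + 4.6·12.8·0.30 + 11.1·12.8·0.58] = 308.21 + 259.37 = 567.58.
Under uncorrelated errors the observed covariances equal the true-score covariances, so only the own-variance terms attenuate.
True-score variance = [4.6²·0.68 + 11.1²·0.90 + 12.8²·0.60] + 259.37 = 223.582 + 259.37 = 482.952.
Reliability = 482.952 / 567.58 = 0.851.

0.851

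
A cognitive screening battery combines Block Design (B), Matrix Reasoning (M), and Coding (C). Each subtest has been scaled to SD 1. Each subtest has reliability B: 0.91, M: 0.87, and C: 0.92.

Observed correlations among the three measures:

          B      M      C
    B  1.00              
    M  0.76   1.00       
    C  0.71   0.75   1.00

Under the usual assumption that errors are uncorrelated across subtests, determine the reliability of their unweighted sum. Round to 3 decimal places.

0.960

Var(B+M+C) = 3 + 2·[0.76 + 0.71 + 0.75] = 3 + 4.44 = 7.44.
Under uncorrelated errors the observed covariances equal the true-score covariances, so only the own-variance terms attenuate.
True-score variance = [0.91 + 0.87 + 0.92] + 4.44 = 2.7 + 4.44 = 7.14.
Reliability = 7.14 / 7.44 = 0.960.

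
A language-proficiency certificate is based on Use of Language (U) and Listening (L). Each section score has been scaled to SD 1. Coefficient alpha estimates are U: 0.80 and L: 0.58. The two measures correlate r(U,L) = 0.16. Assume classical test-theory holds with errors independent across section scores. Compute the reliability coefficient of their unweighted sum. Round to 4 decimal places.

0.7328

Var(U+L) = 2 + 2·[0.16] = 2 + 0.32 = 2.32.
Because errors are independent across components, Cov(Tᵢ,Tⱼ) = Cov(Xᵢ,Xⱼ); the off-diagonal part of the true-score variance is the same as above.
True-score variance = [0.80 + 0.58] + 0.32 = 1.38 + 0.32 = 1.7.
Reliability = 1.7 / 2.32 = 0.7328.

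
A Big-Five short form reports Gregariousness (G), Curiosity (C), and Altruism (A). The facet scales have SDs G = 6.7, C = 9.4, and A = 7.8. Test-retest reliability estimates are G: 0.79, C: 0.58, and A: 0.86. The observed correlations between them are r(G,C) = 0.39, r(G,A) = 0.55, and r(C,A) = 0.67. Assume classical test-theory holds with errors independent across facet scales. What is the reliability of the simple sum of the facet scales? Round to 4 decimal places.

Var(G+C+A) = 6.7² + 9.4² + 7.8² + 2·[6.7·9.4·0.39 + 6.7·7.8·0.55 + 9.4·7.8·0.67] = 194.09 + 204.859 = 398.949.
With uncorrelated errors the cross-covariances are all true-score covariance, so they carry over unchanged; only the diagonal terms shrink to ρᵢσᵢ².
True-score variance = [6.7²·0.79 + 9.4²·0.58 + 7.8²·0.86] + 204.859 = 139.034 + 204.859 = 343.894.
Reliability = 343.894 / 398.949 = 0.8620.

0.8620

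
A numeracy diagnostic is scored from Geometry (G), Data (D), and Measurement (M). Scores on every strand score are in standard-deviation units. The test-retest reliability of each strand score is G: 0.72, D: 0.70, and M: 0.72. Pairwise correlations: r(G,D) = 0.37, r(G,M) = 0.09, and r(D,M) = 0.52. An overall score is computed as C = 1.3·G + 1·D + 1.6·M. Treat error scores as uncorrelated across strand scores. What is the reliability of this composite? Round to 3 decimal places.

0.819

Var(C) = 1.3² + 1 + 1.6² + 2·[1.3·0.37 + 2.08·0.09 + 1.6·0.52] = 5.25 + 3.0004 = 8.2504.
Under uncorrelated errors the observed covariances equal the true-score covariances, so only the own-variance terms attenuate.
True-score variance = [1.3²·0.72 + 0.70 + 1.6²·0.72] + 3.0004 = 3.76 + 3.0004 = 6.7604.
Reliability = 6.7604 / 8.2504 = 0.819.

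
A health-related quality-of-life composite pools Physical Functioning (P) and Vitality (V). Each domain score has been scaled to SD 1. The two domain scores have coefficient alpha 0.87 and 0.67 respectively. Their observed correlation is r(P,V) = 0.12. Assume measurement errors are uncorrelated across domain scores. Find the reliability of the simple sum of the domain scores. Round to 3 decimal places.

0.795

Var(P+V) = 2 + 2·[0.12] = 2 + 0.24 = 2.24.
With uncorrelated errors the cross-covariances are all true-score covariance, so they carry over unchanged; only the diagonal terms shrink to ρᵢσᵢ².
True-score variance = [0.87 + 0.67] + 0.24 = 1.54 + 0.24 = 1.78.
Reliability = 1.78 / 2.24 = 0.795.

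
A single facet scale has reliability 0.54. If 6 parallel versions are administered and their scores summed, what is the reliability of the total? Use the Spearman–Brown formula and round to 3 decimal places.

ρ_k = kρ / (1 + (k−1)ρ) = 6·0.54 / (1 + 5·0.54) = 3.240 / 3.700 = 0.876.

0.876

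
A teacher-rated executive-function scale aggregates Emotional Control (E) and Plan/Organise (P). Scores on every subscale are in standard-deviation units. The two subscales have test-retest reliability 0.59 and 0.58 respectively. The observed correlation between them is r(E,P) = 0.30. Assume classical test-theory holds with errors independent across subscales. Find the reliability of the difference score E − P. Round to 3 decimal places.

Var(E−P) = 1 + 1 − 2·0.30 = 2 − 0.6 = 1.4.
With uncorrelated errors the cross-covariances are all true-score covariance, so they carry over unchanged; only the diagonal terms shrink to ρᵢσᵢ².
True-score variance = [0.59 + 0.58] − 0.6 = 1.17 − 0.6 = 0.57.
Reliability = 0.57 / 1.4 = 0.407.

0.407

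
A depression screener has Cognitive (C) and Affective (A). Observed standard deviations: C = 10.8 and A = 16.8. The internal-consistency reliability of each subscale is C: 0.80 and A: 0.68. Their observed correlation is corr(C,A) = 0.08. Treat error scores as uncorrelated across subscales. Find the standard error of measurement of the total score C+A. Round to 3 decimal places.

Var(total) = 398.88 + 29.0304 = 427.91.
True-score variance = 285.235 + 29.0304 = 314.266, so reliability = 0.7344.
Error variance = 427.91 − 314.266 = 113.645; SEM = √113.645 = 10.660.

10.660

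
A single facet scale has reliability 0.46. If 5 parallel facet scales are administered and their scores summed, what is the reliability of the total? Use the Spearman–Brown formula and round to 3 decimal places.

ρ_k = kρ / (1 + (k−1)ρ) = 5·0.46 / (1 + 4·0.46) = 2.300 / 2.840 = 0.810.

0.810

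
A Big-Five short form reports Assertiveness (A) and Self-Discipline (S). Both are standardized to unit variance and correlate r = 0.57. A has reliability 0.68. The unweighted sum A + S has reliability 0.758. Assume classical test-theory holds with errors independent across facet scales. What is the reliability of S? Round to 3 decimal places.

0.560

Var(A+S) = 2 + 2·0.57 = 3.140.
True-score variance = ρ_A + ρ_S + 2·0.57, so 0.758 = (0.68 + ρ_S + 1.14) / 3.140.
ρ_S = 0.758·3.140 − 0.68 − 1.14 = 0.560.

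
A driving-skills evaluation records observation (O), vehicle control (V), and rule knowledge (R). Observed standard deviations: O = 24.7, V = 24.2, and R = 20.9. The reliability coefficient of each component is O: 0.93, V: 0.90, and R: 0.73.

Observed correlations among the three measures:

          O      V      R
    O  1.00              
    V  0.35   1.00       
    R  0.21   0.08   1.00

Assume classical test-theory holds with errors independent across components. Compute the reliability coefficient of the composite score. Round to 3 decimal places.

Var(O+V+R) = 24.7² + 24.2² + 20.9² + 2·[24.7·24.2·0.35 + 24.7·20.9·0.21 + 24.2·20.9·0.08] = 1632.54 + 716.159 = 2348.7.
Because errors are independent across components, Cov(Tᵢ,Tⱼ) = Cov(Xᵢ,Xⱼ); the off-diagonal part of the true-score variance is the same as above.
True-score variance = [24.7²·0.93 + 24.2²·0.90 + 20.9²·0.73] + 716.159 = 1413.33 + 716.159 = 2129.49.
Reliability = 2129.49 / 2348.7 = 0.907.

0.907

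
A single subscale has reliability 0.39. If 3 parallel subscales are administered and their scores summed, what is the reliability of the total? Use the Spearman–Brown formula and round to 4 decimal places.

ρ_k = kρ / (1 + (k−1)ρ) = 3·0.39 / (1 + 2·0.39) = 1.170 / 1.780 = 0.6573.

0.6573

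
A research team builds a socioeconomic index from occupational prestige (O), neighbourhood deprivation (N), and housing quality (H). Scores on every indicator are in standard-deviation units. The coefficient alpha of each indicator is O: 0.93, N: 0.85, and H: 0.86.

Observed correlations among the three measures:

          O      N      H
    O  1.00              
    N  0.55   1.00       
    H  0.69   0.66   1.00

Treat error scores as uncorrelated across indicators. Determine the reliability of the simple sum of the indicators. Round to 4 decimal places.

0.9471

Var(O+N+H) = 3 + 2·[0.55 + 0.69 + 0.66] = 3 + 3.8 = 6.8.
Because errors are independent across components, Cov(Tᵢ,Tⱼ) = Cov(Xᵢ,Xⱼ); the off-diagonal part of the true-score variance is the same as above.
True-score variance = [0.93 + 0.85 + 0.86] + 3.8 = 2.64 + 3.8 = 6.44.
Reliability = 6.44 / 6.8 = 0.9471.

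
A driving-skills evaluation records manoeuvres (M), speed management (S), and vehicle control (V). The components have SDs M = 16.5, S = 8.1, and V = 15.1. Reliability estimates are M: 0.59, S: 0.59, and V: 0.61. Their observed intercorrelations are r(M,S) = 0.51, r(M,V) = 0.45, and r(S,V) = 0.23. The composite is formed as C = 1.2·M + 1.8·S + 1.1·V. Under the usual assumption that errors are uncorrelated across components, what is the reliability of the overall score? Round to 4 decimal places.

0.7753

Var(C) = 1.2²·16.5² + 1.8²·8.1² + 1.1²·15.1² + 2·[2.16·16.5·8.1·0.51 + 1.32·16.5·15.1·0.45 + 1.98·8.1·15.1·0.23] = 880.509 + 701.848 = 1582.36.
Under uncorrelated errors the observed covariances equal the true-score covariances, so only the own-variance terms attenuate.
True-score variance = [1.2²·16.5²·0.59 + 1.8²·8.1²·0.59 + 1.1²·15.1²·0.61] + 701.848 = 525.018 + 701.848 = 1226.87.
Reliability = 1226.87 / 1582.36 = 0.7753.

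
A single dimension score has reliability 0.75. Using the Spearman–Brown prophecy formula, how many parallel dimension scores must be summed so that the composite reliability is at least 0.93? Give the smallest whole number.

5

k ≥ ρ*(1−ρ₁)/(ρ₁(1−ρ*)) = 0.93·0.25 / (0.75·0.07) = 4.429.
Smallest integer k = 5.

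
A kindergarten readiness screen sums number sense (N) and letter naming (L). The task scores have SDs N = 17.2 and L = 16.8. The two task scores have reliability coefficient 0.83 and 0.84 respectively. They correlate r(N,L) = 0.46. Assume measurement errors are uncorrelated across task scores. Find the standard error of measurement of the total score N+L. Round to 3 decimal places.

Var(total) = 578.08 + 265.843 = 843.923.
True-score variance = 482.629 + 265.843 = 748.472, so reliability = 0.8869.
Error variance = 843.923 − 748.472 = 95.4512; SEM = √95.4512 = 9.770.

9.770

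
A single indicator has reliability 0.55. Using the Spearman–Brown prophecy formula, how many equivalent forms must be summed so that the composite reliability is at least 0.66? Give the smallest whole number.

2

k ≥ ρ*(1−ρ₁)/(ρ₁(1−ρ*)) = 0.66·0.45 / (0.55·0.34) = 1.588.
Smallest integer k = 2.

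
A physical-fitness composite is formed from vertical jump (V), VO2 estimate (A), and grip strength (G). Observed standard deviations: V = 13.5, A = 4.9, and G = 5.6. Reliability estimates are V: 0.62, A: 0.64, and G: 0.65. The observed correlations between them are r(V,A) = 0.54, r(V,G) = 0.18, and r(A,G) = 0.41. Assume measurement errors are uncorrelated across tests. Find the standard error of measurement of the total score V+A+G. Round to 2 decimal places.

9.43

Var(total) = 237.62 + 121.159 = 358.779.
True-score variance = 148.745 + 121.159 = 269.904, so reliability = 0.7523.
Error variance = 358.779 − 269.904 = 88.8746; SEM = √88.8746 = 9.43.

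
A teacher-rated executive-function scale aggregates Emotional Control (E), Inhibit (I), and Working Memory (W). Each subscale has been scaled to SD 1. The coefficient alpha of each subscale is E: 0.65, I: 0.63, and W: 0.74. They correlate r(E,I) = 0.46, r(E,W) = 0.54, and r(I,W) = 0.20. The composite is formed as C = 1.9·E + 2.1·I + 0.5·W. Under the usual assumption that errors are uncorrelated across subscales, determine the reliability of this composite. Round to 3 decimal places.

0.779

Var(C) = 1.9² + 2.1² + 0.5² + 2·[3.99·0.46 + 0.95·0.54 + 1.05·0.20] = 8.27 + 5.1168 = 13.3868.
Because errors are independent across components, Cov(Tᵢ,Tⱼ) = Cov(Xᵢ,Xⱼ); the off-diagonal part of the true-score variance is the same as above.
True-score variance = [1.9²·0.65 + 2.1²·0.63 + 0.5²·0.74] + 5.1168 = 5.3098 + 5.1168 = 10.4266.
Reliability = 10.4266 / 13.3868 = 0.779.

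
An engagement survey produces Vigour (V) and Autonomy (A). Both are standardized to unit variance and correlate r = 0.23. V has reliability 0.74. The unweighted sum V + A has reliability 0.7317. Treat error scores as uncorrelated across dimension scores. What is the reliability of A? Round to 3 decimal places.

Var(V+A) = 2 + 2·0.23 = 2.460.
True-score variance = ρ_V + ρ_A + 2·0.23, so 0.7317 = (0.74 + ρ_A + 0.46) / 2.460.
ρ_A = 0.7317·2.460 − 0.74 − 0.46 = 0.600.

0.600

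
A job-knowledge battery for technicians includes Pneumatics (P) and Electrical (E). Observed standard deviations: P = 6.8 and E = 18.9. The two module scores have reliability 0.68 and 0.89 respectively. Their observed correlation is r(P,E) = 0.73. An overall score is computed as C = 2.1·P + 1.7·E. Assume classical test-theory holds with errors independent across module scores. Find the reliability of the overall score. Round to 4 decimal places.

0.9062

Var(C) = 2.1²·6.8² + 1.7²·18.9² + 2·[3.57·6.8·18.9·0.73] = 1236.26 + 669.872 = 1906.13.
Because errors are independent across components, Cov(Tᵢ,Tⱼ) = Cov(Xᵢ,Xⱼ); the off-diagonal part of the true-score variance is the same as above.
True-score variance = [2.1²·6.8²·0.68 + 1.7²·18.9²·0.89] + 669.872 = 1057.44 + 669.872 = 1727.32.
Reliability = 1727.32 / 1906.13 = 0.9062.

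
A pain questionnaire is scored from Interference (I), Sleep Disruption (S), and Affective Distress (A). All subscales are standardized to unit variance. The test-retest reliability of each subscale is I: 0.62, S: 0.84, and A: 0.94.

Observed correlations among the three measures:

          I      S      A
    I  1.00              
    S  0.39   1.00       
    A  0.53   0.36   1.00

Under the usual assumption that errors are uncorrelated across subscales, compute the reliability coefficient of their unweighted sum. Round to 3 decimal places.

Var(I+S+A) = 3 + 2·[0.39 + 0.53 + 0.36] = 3 + 2.56 = 5.56.
Because errors are independent across components, Cov(Tᵢ,Tⱼ) = Cov(Xᵢ,Xⱼ); the off-diagonal part of the true-score variance is the same as above.
True-score variance = [0.62 + 0.84 + 0.94] + 2.56 = 2.4 + 2.56 = 4.96.
Reliability = 4.96 / 5.56 = 0.892.

0.892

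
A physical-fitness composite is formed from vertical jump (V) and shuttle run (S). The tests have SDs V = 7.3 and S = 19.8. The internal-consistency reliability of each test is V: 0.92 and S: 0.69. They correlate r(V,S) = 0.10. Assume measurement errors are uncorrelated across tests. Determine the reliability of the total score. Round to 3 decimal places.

Var(V+S) = 7.3² + 19.8² + 2·[7.3·19.8·0.10] = 445.33 + 28.908 = 474.238.
Because errors are independent across components, Cov(Tᵢ,Tⱼ) = Cov(Xᵢ,Xⱼ); the off-diagonal part of the true-score variance is the same as above.
True-score variance = [7.3²·0.92 + 19.8²·0.69] + 28.908 = 319.534 + 28.908 = 348.442.
Reliability = 348.442 / 474.238 = 0.735.

0.735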